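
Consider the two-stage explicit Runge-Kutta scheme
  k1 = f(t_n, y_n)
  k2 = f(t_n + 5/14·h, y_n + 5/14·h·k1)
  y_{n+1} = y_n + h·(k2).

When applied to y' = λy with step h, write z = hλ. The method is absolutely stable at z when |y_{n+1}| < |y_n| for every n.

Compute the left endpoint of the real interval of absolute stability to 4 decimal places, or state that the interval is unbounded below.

z* = -2.8000.

On y'=λy, z=hλ:
  k1=λy_n ⇒ h·k1=z·y_n;  k2=λ(1+5/14z)y_n ⇒ h·k2=z(1+5/14z)y_n
  y_{n+1}/y_n = 1 + z(1+5/14z) = 1 + z + 5/14z²
  so R(z) = 1 + z + 5/14z².

Solve |R(x)|<1 on ℝ⁻.
x=-1.59: |R|=0.3129
R=1: x+5/14x²=0 ⇒ x=−14/5=-2.8000; min R=1−1/(4·5/14)=0.3000>−1
Confirm numerically:
  x=-2.385: |R|=0.64651 <1
  x=-2.111: |R|=0.48054 <1
  x=-2.032: |R|=0.44265 <1
  x=-1.681: |R|=0.32820 <1
  x=-3.394: |R|=1.72001 >1
  x=-3.347: |R|=1.65386 >1
  x=-3.077: |R|=1.30440 >1
So |R|<1 on (-2.8000, 0).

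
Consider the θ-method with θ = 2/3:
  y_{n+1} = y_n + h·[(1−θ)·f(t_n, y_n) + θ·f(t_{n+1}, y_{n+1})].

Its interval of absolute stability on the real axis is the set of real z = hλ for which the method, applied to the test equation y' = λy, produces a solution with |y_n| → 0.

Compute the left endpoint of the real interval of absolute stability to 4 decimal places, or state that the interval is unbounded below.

(−∞, 0) — no finite endpoint.

Test eqn y'=λy, z=hλ:
  y_{n+1} = y_n + z·[1/3·y_n + 2/3·y_{n+1}] ⇒ (1 − 2/3z)y_{n+1} = (1 + 1/3z)y_n
  so R(z) = (1 + 1/3z)/(1 − 2/3z).

Boundary: |R(x)|=1, x<0.
x=-1.01: |R|=0.3964
x=-2: |R|=0.1429
x=-10: |R|=0.3043
x=-100: |R|=0.4778
θ=2/3≥1/2 ⇒ |1+1/3x|<|1−2/3x| ∀x<0 ⇒ stable on all of ℝ⁻.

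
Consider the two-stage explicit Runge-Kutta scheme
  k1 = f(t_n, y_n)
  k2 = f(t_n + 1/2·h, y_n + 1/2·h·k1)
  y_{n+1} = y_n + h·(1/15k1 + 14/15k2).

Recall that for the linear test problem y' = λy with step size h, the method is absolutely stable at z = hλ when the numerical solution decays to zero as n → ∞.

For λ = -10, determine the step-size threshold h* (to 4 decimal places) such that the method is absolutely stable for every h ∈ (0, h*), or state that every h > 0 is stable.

Set f=λy, z=hλ:
  k1=λy_n ⇒ h·k1=z·y_n;  k2=λ(1+1/2z)y_n ⇒ h·k2=z(1+1/2z)y_n
  y_{n+1}/y_n = 1 + 1/15z + 14/15z(1+1/2z) = 1 + z + 7/15z²
  R(z) = 1 + z + 7/15z².

Find x<0 with |R(x)|<1.
x=-1.04: |R|=0.4647
R=1: x+7/15x²=0 ⇒ x=−15/7=-2.1429; min R=1−1/(4·7/15)=0.4643>−1
Confirm numerically:
  x=-1.731: |R|=0.66730 <1
  x=-1.695: |R|=0.64575 <1
  x=-1.421: |R|=0.52131 <1
  x=-1.345: |R|=0.49921 <1
  x=-2.578: |R|=1.52351 >1
  x=-2.452: |R|=1.35374 >1
Interval (-2.1429, 0).

(-2.1429,0); λ=-10 ⇒ h* = (15/7)/10 = 0.2143.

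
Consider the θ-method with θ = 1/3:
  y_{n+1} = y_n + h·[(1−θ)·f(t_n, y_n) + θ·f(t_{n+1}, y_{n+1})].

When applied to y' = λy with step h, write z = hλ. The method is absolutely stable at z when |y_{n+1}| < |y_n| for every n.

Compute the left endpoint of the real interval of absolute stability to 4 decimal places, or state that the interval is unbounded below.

On y'=λy, z=hλ:
  y_{n+1} = y_n + z·[2/3·y_n + 1/3·y_{n+1}] ⇒ (1 − 1/3z)y_{n+1} = (1 + 2/3z)y_n
  Hence R(z) = (1 + 2/3z)/(1 − 1/3z).

Boundary: |R(x)|=1, x<0.
x=-0.91: |R|=0.3018
R=−1: 1+2/3x = −1+1/3x ⇒ -1/3x=2 ⇒ x=2/(-1/3)=-6.0000
Confirm numerically:
  x=-4.986: |R|=0.87303 <1
  x=-4.734: |R|=0.83631 <1
  x=-4.128: |R|=0.73737 <1
  x=-6.345: |R|=1.03692 >1
  x=-6.284: |R|=1.03059 >1
Stable set (-6.0000, 0).

z* = -6.0000.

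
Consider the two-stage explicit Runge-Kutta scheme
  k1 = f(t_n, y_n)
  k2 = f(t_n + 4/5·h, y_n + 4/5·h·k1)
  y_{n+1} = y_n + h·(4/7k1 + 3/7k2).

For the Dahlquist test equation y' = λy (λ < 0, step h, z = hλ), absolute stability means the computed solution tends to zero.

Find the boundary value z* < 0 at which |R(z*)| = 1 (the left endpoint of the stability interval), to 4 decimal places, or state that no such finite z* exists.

z* = -2.9167.

On y'=λy, z=hλ:
  k1=λy_n ⇒ h·k1=z·y_n;  k2=λ(1+4/5z)y_n ⇒ h·k2=z(1+4/5z)y_n
  y_{n+1}/y_n = 1 + 4/7z + 3/7z(1+4/5z) = 1 + z + 12/35z²
  so R(z) = 1 + z + 12/35z².

Boundary: |R(x)|=1, x<0.
x=-0.81: |R|=0.4149
R=1: x+12/35x²=0 ⇒ x=−35/12=-2.9167; min R=1−1/(4·12/35)=0.2708>−1
Confirm numerically:
  x=-2.592: |R|=0.71147 <1
  x=-2.198: |R|=0.45841 <1
  x=-2.189: |R|=0.45388 <1
  x=-2.117: |R|=0.41958 <1
  x=-3.472: |R|=1.66107 >1
  x=-3.390: |R|=1.55015 >1
  x=-3.163: |R|=1.26714 >1
So |R|<1 on (-2.9167, 0).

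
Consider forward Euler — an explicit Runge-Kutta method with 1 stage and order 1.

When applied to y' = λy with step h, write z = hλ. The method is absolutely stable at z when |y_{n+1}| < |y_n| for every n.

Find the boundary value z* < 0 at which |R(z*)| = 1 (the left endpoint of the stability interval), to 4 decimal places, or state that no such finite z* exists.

With y'=λy (z=hλ):
  order 1, 1-stage ⇒ R(z)=1+z
  (e.g. R(-1.17)=-0.17000, |R|=0.17000)

Need |R(x)|<1, x<0.
x=-1.17: |R|=0.1700
|R(-2.28)|=1.2800 |R(-1.45)|=0.4500 |R(-0.92)|=0.0800
Bisect:
  x_lo=-2.6257 |R|=1.6257  x_hi=-0.3991 |R|=0.6009
  mid=-1.51241 |R|=0.51241 →hi
  mid=-2.06905 |R|=1.06905 →lo
  mid=-1.79073 |R|=0.79073 →hi
  mid=-1.92989 |R|=0.92989 →hi
  mid=-1.99947 |R|=0.99947 →hi
  mid=-2.03426 |R|=1.03426 →lo
  mid=-2.01687 |R|=1.01687 →lo
  mid=-2.00817 |R|=1.00817 →lo
  mid=-2.00382 |R|=1.00382 →lo
  ...
  [-2.00002,-1.99988] ⇒ x*=-2.0000
So |R|<1 on (-2.0000, 0).

z* = -2.0000.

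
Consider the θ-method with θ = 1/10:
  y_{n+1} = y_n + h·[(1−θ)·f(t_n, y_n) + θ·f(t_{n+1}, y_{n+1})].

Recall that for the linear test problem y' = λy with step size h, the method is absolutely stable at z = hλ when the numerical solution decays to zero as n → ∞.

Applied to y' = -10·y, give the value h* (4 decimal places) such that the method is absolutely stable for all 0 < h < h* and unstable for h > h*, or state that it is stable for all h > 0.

On y'=λy, z=hλ:
  y_{n+1} = y_n + z·[9/10·y_n + 1/10·y_{n+1}] ⇒ (1 − 1/10z)y_{n+1} = (1 + 9/10z)y_n
  R(z) = (1 + 9/10z)/(1 − 1/10z).

Solve |R(x)|<1 on ℝ⁻.
x=-1.14: |R|=0.0233
R=−1: 1+9/10x = −1+1/10x ⇒ -4/5x=2 ⇒ x=2/(-4/5)=-2.5000
Confirm numerically:
  x=-2.307: |R|=0.87454 <1
  x=-2.127: |R|=0.75394 <1
  x=-1.814: |R|=0.53547 <1
  x=-1.367: |R|=0.20260 <1
  x=-2.785: |R|=1.17833 >1
  x=-2.645: |R|=1.09174 >1
So |R|<1 on (-2.5000, 0).

(-2.5000,0); λ=-10 ⇒ h* = (5/2)/10 = 0.2500.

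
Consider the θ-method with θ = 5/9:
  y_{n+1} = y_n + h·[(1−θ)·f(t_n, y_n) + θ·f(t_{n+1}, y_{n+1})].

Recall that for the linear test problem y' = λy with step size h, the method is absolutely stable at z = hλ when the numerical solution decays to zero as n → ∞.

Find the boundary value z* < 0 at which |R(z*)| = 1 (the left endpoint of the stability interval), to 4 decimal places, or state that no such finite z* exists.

Test eqn y'=λy, z=hλ:
  y_{n+1} = y_n + z·[4/9·y_n + 5/9·y_{n+1}] ⇒ (1 − 5/9z)y_{n+1} = (1 + 4/9z)y_n
  Hence R(z) = (1 + 4/9z)/(1 − 5/9z).

Boundary: |R(x)|=1, x<0.
x=-0.37: |R|=0.6931
x=-2: |R|=0.0526
x=-10: |R|=0.5254
x=-100: |R|=0.7682
θ=5/9≥1/2 ⇒ |1+4/9x|<|1−5/9x| ∀x<0 ⇒ stable on all of ℝ⁻.

interval (−∞, 0).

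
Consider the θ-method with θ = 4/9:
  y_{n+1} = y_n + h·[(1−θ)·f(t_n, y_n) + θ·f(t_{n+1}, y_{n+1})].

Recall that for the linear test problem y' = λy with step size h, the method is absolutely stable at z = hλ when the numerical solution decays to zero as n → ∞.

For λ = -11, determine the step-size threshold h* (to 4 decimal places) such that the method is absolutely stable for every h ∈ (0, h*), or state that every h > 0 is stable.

With y'=λy (z=hλ):
  y_{n+1} = y_n + z·[5/9·y_n + 4/9·y_{n+1}] ⇒ (1 − 4/9z)y_{n+1} = (1 + 5/9z)y_n
  so R(z) = (1 + 5/9z)/(1 − 4/9z).

Find x<0 with |R(x)|<1.
x=-1.61: |R|=0.0615
R=−1: 1+5/9x = −1+4/9x ⇒ -1/9x=2 ⇒ x=2/(-1/9)=-18.0000
Confirm numerically:
  x=-17.562: |R|=0.99447 <1
  x=-16.856: |R|=0.98503 <1
  x=-15.781: |R|=0.96923 <1
  x=-18.322: |R|=1.00391 >1
  x=-18.049: |R|=1.00060 >1
So |R|<1 on (-18.0000, 0).

(-18.0000,0); λ=-11 ⇒ h* = (18)/11 = 1.6364.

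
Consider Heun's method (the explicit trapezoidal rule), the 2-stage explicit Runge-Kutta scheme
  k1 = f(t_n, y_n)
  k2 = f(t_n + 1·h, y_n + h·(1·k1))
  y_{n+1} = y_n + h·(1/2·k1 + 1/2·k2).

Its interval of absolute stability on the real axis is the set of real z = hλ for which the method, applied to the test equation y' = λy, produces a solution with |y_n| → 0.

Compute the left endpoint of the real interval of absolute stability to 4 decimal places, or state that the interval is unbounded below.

left endpoint -2.0000.

Test eqn y'=λy, z=hλ:
  order 2, 2-stage ⇒ R(z)=1+z+z^2/2
  (e.g. R(-1.38)=0.57220, |R|=0.57220)

Find x<0 with |R(x)|<1.
x=-1.38: |R|=0.5722
|R(-1.85)|=0.8613 |R(-1.53)|=0.6404 |R(-1.33)|=0.5544
Bisect:
  x_lo=-2.7102 |R|=1.9624  x_hi=-0.1303 |R|=0.8782
  mid=-1.42024 |R|=0.58830 →hi
  mid=-2.06521 |R|=1.06734 →lo
  mid=-1.74272 |R|=0.77582 →hi
  mid=-1.90397 |R|=0.90858 →hi
  mid=-1.98459 |R|=0.98471 →hi
  mid=-2.02490 |R|=1.02521 →lo
  mid=-2.00474 |R|=1.00476 →lo
  mid=-1.99467 |R|=0.99468 →hi
  mid=-1.99971 |R|=0.99971 →hi
  mid=-2.00222 |R|=1.00223 →lo
  ...
  [-2.00002,-1.99986] ⇒ x*=-2.0000
Stable set (-2.0000, 0).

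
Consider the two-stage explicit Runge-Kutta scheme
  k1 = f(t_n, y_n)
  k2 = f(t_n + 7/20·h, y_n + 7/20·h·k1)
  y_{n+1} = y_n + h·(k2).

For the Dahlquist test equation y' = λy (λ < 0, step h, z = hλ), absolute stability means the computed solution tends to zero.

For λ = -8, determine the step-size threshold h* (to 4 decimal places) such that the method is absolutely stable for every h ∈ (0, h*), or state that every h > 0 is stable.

With y'=λy (z=hλ):
  k1=λy_n ⇒ h·k1=z·y_n;  k2=λ(1+7/20z)y_n ⇒ h·k2=z(1+7/20z)y_n
  y_{n+1}/y_n = 1 + z(1+7/20z) = 1 + z + 7/20z²
  Hence R(z) = 1 + z + 7/20z².

Solve |R(x)|<1 on ℝ⁻.
x=-0.54: |R|=0.5621
R=1: x+7/20x²=0 ⇒ x=−20/7=-2.8571; min R=1−1/(4·7/20)=0.2857>−1
Confirm numerically:
  x=-2.280: |R|=0.53944 <1
  x=-2.094: |R|=0.44069 <1
  x=-1.888: |R|=0.35959 <1
  x=-1.219: |R|=0.30109 <1
  x=-3.351: |R|=1.57922 >1
  x=-3.077: |R|=1.23678 >1
  x=-2.936: |R|=1.08103 >1
So |R|<1 on (-2.8571, 0).

(-2.8571,0); λ=-8 ⇒ h* = (20/7)/8 = 0.3571.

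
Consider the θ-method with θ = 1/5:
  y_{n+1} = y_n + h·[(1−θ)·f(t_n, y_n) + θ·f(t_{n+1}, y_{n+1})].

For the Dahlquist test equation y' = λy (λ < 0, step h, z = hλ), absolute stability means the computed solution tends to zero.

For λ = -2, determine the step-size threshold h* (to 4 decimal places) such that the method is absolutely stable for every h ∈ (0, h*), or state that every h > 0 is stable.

Set f=λy, z=hλ:
  y_{n+1} = y_n + z·[4/5·y_n + 1/5·y_{n+1}] ⇒ (1 − 1/5z)y_{n+1} = (1 + 4/5z)y_n
  so R(z) = (1 + 4/5z)/(1 − 1/5z).

Find x<0 with |R(x)|<1.
x=-1.14: |R|=0.0717
R=−1: 1+4/5x = −1+1/5x ⇒ -3/5x=2 ⇒ x=2/(-3/5)=-3.3333
Confirm numerically:
  x=-3.216: |R|=0.95716 <1
  x=-3.196: |R|=0.94973 <1
  x=-2.916: |R|=0.84184 <1
  x=-1.626: |R|=0.22698 <1
  x=-3.649: |R|=1.10949 >1
  x=-3.609: |R|=1.09606 >1
Interval (-3.3333, 0).

(-3.3333,0); λ=-2 ⇒ h* = (10/3)/2 = 1.6667.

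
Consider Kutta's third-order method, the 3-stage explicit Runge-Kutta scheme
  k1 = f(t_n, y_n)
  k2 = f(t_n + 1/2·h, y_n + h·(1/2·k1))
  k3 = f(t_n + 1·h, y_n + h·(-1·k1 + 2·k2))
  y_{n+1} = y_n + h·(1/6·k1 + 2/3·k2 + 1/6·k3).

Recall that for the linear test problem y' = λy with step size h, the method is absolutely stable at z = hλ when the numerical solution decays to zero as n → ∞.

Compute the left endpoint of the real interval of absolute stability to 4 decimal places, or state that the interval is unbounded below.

Test eqn y'=λy, z=hλ:
  order 3, 3-stage ⇒ R(z)=1+z+z^2/2+z^3/6
  (e.g. R(-0.93)=0.36839, |R|=0.36839)

Need |R(x)|<1, x<0.
x=-0.93: |R|=0.3684
|R(-1.17)|=0.2475 |R(-0.83)|=0.4192 |R(-0.68)|=0.4988
Bisect:
  x_lo=-3.0288 |R|=2.0729  x_hi=-0.2324 |R|=0.7925
  mid=-1.63061 |R|=0.02377 →hi
  mid=-2.32972 |R|=0.72338 →hi
  mid=-2.67927 |R|=1.29555 →lo
  mid=-2.50449 |R|=0.98648 →hi
  mid=-2.59188 |R|=1.13494 →lo
  mid=-2.54819 |R|=1.05923 →lo
  mid=-2.52634 |R|=1.02249 →lo
  mid=-2.51542 |R|=1.00440 →lo
  ...
  [-2.51286,-2.51269] ⇒ x*=-2.5127
Stable set (-2.5127, 0).

left endpoint -2.5127.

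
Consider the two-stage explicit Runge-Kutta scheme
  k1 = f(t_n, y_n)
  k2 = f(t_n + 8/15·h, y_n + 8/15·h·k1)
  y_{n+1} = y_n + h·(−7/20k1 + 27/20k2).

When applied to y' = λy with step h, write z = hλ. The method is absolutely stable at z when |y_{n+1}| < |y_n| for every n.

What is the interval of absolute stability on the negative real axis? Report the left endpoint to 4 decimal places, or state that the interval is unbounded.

z∈(-1.3889,0).

With y'=λy (z=hλ):
  k1=λy_n ⇒ h·k1=z·y_n;  k2=λ(1+8/15z)y_n ⇒ h·k2=z(1+8/15z)y_n
  y_{n+1}/y_n = 1 − 7/20z + 27/20z(1+8/15z) = 1 + z + 18/25z²
  Hence R(z) = 1 + z + 18/25z².

Boundary: |R(x)|=1, x<0.
x=-0.34: |R|=0.7432
R=1: x+18/25x²=0 ⇒ x=−25/18=-1.3889; min R=1−1/(4·18/25)=0.6528>−1
Confirm numerically:
  x=-1.288: |R|=0.90644 <1
  x=-1.120: |R|=0.78317 <1
  x=-1.058: |R|=0.74794 <1
  x=-1.937: |R|=1.76442 >1
  x=-1.794: |R|=1.52327 >1
Interval (-1.3889, 0).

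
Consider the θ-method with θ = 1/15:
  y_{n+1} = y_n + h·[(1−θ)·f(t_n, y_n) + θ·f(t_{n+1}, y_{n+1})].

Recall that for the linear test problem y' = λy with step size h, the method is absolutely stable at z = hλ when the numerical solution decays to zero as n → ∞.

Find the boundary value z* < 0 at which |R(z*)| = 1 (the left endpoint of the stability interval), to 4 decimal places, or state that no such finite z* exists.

On y'=λy, z=hλ:
  y_{n+1} = y_n + z·[14/15·y_n + 1/15·y_{n+1}] ⇒ (1 − 1/15z)y_{n+1} = (1 + 14/15z)y_n
  Hence R(z) = (1 + 14/15z)/(1 − 1/15z).

Find x<0 with |R(x)|<1.
x=-1.69: |R|=0.5189
R=−1: 1+14/15x = −1+1/15x ⇒ -13/15x=2 ⇒ x=2/(-13/15)=-2.3077
Confirm numerically:
  x=-1.870: |R|=0.66271 <1
  x=-1.485: |R|=0.35123 <1
  x=-1.229: |R|=0.13593 <1
  x=-2.845: |R|=1.39143 >1
  x=-2.649: |R|=1.25140 >1
Interval (-2.3077, 0).

z* = -2.3077.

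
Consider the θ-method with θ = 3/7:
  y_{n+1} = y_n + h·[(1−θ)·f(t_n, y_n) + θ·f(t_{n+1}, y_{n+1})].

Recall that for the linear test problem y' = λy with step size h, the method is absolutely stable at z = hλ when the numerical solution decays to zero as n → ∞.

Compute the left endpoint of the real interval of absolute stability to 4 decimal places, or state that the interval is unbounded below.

z* = -14.0000.

On y'=λy, z=hλ:
  y_{n+1} = y_n + z·[4/7·y_n + 3/7·y_{n+1}] ⇒ (1 − 3/7z)y_{n+1} = (1 + 4/7z)y_n
  ⇒ R(z) = (1 + 4/7z)/(1 − 3/7z).

Boundary: |R(x)|=1, x<0.
x=-1.17: |R|=0.2207
R=−1: 1+4/7x = −1+3/7x ⇒ -1/7x=2 ⇒ x=2/(-1/7)=-14.0000
Confirm numerically:
  x=-8.584: |R|=0.83464 <1
  x=-8.090: |R|=0.81100 <1
  x=-6.557: |R|=0.72093 <1
  x=-5.848: |R|=0.66786 <1
  x=-14.510: |R|=1.01009 >1
  x=-14.394: |R|=1.00785 >1
  x=-14.331: |R|=1.00662 >1
Interval (-14.0000, 0).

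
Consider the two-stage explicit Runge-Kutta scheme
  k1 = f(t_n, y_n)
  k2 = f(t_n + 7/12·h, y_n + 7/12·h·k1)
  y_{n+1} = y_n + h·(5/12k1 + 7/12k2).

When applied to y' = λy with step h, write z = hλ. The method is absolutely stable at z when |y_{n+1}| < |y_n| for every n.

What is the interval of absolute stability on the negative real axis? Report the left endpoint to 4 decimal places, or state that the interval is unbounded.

On y'=λy, z=hλ:
  k1=λy_n ⇒ h·k1=z·y_n;  k2=λ(1+7/12z)y_n ⇒ h·k2=z(1+7/12z)y_n
  y_{n+1}/y_n = 1 + 5/12z + 7/12z(1+7/12z) = 1 + z + 49/144z²
  Hence R(z) = 1 + z + 49/144z².

Solve |R(x)|<1 on ℝ⁻.
x=-0.68: |R|=0.4773
R=1: x+49/144x²=0 ⇒ x=−144/49=-2.9388; min R=1−1/(4·49/144)=0.2653>−1
Confirm numerically:
  x=-2.804: |R|=0.87141 <1
  x=-2.469: |R|=0.60532 <1
  x=-1.726: |R|=0.28771 <1
  x=-3.524: |R|=1.70177 >1
  x=-3.243: |R|=1.33572 >1
  x=-3.242: |R|=1.33451 >1
Stable set (-2.9388, 0).

(-2.9388, 0).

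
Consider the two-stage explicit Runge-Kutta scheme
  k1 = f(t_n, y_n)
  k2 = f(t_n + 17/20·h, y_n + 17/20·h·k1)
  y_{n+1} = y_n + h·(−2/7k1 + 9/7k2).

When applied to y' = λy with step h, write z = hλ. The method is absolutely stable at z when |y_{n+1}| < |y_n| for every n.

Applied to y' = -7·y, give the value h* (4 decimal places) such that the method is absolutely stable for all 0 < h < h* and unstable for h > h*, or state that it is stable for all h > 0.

With y'=λy (z=hλ):
  k1=λy_n ⇒ h·k1=z·y_n;  k2=λ(1+17/20z)y_n ⇒ h·k2=z(1+17/20z)y_n
  y_{n+1}/y_n = 1 − 2/7z + 9/7z(1+17/20z) = 1 + z + 153/140z²
  so R(z) = 1 + z + 153/140z².

Solve |R(x)|<1 on ℝ⁻.
x=-0.98: |R|=1.0696
R=1: x+153/140x²=0 ⇒ x=−140/153=-0.9150; min R=1−1/(4·153/140)=0.7712>−1
Confirm numerically:
  x=-0.762: |R|=0.87256 <1
  x=-0.474: |R|=0.77154 <1
  x=-0.421: |R|=0.77270 <1
  x=-0.395: |R|=0.77551 <1
  x=-1.502: |R|=1.96349 >1
  x=-1.277: |R|=1.50515 >1
  x=-1.068: |R|=1.17854 >1
Stable set (-0.9150, 0).

(-0.9150,0); λ=-7 ⇒ h* = (140/153)/7 = 0.1307.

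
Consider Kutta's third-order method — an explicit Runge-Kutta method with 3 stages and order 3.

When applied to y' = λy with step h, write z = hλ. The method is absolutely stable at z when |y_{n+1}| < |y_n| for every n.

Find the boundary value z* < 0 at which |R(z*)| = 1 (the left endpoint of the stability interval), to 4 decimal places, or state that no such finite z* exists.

With y'=λy (z=hλ):
  order 3, 3-stage ⇒ R(z)=1+z+z^2/2+z^3/6
  (e.g. R(-0.57)=0.56158, |R|=0.56158)

Need |R(x)|<1, x<0.
x=-0.57: |R|=0.5616
|R(-1.05)|=0.3083 |R(-1.04)|=0.3133 |R(-0.84)|=0.4140
Bisect:
  x_lo=-3.0270 |R|=2.0682  x_hi=-0.3121 |R|=0.7315
  mid=-1.66955 |R|=0.05147 →hi
  mid=-2.34828 |R|=0.74930 →hi
  mid=-2.68764 |R|=1.31159 →lo
  mid=-2.51796 |R|=1.00859 →lo
  mid=-2.43312 |R|=0.87379 →hi
  mid=-2.47554 |R|=0.93986 →hi
  mid=-2.49675 |R|=0.97389 →hi
  mid=-2.50735 |R|=0.99116 →hi
  mid=-2.51266 |R|=0.99985 →hi
  ...
  [-2.51282,-2.51266] ⇒ x*=-2.5127
Interval (-2.5127, 0).

left endpoint -2.5127.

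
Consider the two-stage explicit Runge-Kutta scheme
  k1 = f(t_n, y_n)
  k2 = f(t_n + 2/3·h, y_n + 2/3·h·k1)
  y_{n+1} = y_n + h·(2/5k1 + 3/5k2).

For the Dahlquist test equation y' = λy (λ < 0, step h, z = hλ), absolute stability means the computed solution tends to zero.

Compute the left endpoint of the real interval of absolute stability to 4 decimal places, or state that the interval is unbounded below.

Set f=λy, z=hλ:
  k1=λy_n ⇒ h·k1=z·y_n;  k2=λ(1+2/3z)y_n ⇒ h·k2=z(1+2/3z)y_n
  y_{n+1}/y_n = 1 + 2/5z + 3/5z(1+2/3z) = 1 + z + 2/5z²
  ⇒ R(z) = 1 + z + 2/5z².

Boundary: |R(x)|=1, x<0.
x=-1.68: |R|=0.4490
R=1: x+2/5x²=0 ⇒ x=−5/2=-2.5000; min R=1−1/(4·2/5)=0.3750>−1
Confirm numerically:
  x=-2.292: |R|=0.80931 <1
  x=-1.197: |R|=0.37612 <1
  x=-1.060: |R|=0.38944 <1
  x=-3.021: |R|=1.62958 >1
  x=-2.894: |R|=1.45609 >1
  x=-2.774: |R|=1.30403 >1
Stable set (-2.5000, 0).

z* = -2.5000.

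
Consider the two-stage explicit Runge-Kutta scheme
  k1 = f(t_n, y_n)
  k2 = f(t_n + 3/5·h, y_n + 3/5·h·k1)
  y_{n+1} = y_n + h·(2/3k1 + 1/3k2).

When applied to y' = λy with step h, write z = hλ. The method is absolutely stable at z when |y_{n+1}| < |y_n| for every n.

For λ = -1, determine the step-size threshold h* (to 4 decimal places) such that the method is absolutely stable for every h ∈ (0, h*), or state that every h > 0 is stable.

(-5.0000,0); λ=-1 ⇒ h* = (5)/1 = 5.0000.

Test eqn y'=λy, z=hλ:
  k1=λy_n ⇒ h·k1=z·y_n;  k2=λ(1+3/5z)y_n ⇒ h·k2=z(1+3/5z)y_n
  y_{n+1}/y_n = 1 + 2/3z + 1/3z(1+3/5z) = 1 + z + 1/5z²
  R(z) = 1 + z + 1/5z².

Solve |R(x)|<1 on ℝ⁻.
x=-1.56: |R|=0.0733
R=1: x+1/5x²=0 ⇒ x=−5=-5.0000; min R=1−1/(4·1/5)=-0.2500>−1
Confirm numerically:
  x=-4.844: |R|=0.84887 <1
  x=-3.898: |R|=0.14088 <1
  x=-3.852: |R|=0.11558 <1
  x=-5.500: |R|=1.55000 >1
  x=-5.284: |R|=1.30013 >1
  x=-5.186: |R|=1.19292 >1
Stable set (-5.0000, 0).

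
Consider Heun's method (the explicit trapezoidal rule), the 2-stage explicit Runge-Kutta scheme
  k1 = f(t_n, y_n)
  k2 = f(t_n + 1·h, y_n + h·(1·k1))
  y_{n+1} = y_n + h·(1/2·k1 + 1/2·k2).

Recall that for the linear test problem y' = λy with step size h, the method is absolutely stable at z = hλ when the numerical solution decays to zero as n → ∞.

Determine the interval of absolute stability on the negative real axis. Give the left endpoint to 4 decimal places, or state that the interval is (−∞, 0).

z∈(-2.0000,0).

On y'=λy, z=hλ:
  order 2, 2-stage ⇒ R(z)=1+z+z^2/2
  (e.g. R(-0.3)=0.74500, |R|=0.74500)

Need |R(x)|<1, x<0.
x=-0.3: |R|=0.7450
|R(-1.55)|=0.6513 |R(-1.53)|=0.6404 |R(-0.64)|=0.5648
Bisect:
  x_lo=-2.5313 |R|=1.6724  x_hi=-0.2553 |R|=0.7773
  mid=-1.39328 |R|=0.57734 →hi
  mid=-1.96227 |R|=0.96298 →hi
  mid=-2.24676 |R|=1.27721 →lo
  mid=-2.10452 |R|=1.10998 →lo
  mid=-2.03339 |R|=1.03395 →lo
  mid=-1.99783 |R|=0.99783 →hi
  mid=-2.01561 |R|=1.01573 →lo
  mid=-2.00672 |R|=1.00674 →lo
  ...
  [-2.00005,-1.99991] ⇒ x*=-2.0000
So |R|<1 on (-2.0000, 0).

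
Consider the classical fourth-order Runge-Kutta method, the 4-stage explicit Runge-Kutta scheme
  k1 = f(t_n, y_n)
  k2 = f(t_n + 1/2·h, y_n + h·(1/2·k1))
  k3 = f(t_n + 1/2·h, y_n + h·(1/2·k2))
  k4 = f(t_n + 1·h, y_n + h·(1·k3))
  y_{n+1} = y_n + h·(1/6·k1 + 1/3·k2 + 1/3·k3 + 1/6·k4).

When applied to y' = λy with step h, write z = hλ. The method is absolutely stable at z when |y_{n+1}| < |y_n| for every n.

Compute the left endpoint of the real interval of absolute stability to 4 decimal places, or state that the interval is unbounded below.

On y'=λy, z=hλ:
  order 4, 4-stage ⇒ R(z)=1+z+z^2/2+z^3/6+z^4/24
  (e.g. R(-0.35)=0.70473, |R|=0.70473)

Boundary: |R(x)|=1, x<0.
x=-0.35: |R|=0.7047
|R(-1.4)|=0.2827 |R(-0.85)|=0.4306 |R(-0.61)|=0.5440
Bisect:
  x_lo=-3.3024 |R|=2.1035  x_hi=-0.3991 |R|=0.6710
  mid=-1.85074 |R|=0.29419 →hi
  mid=-2.57655 |R|=0.72827 →hi
  mid=-2.93945 |R|=1.25841 →lo
  mid=-2.75800 |R|=0.95962 →hi
  mid=-2.84873 |R|=1.09992 →lo
  mid=-2.80336 |R|=1.02759 →lo
  mid=-2.78068 |R|=0.99307 →hi
  mid=-2.79202 |R|=1.01019 →lo
  mid=-2.78635 |R|=1.00160 →lo
  ...
  [-2.78547,-2.78529] ⇒ x*=-2.7853
Stable set (-2.7853, 0).

z* = -2.7853.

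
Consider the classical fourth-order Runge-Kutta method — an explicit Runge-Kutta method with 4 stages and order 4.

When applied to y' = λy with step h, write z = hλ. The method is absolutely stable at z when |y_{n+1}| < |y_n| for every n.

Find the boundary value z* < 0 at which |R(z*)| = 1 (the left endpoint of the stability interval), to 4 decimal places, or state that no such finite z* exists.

On y'=λy, z=hλ:
  order 4, 4-stage ⇒ R(z)=1+z+z^2/2+z^3/6+z^4/24
  (e.g. R(-1.65)=0.27140, |R|=0.27140)

Find x<0 with |R(x)|<1.
x=-1.65: |R|=0.2714
|R(-2.26)|=0.4569 |R(-1)|=0.3750 |R(-0.91)|=0.4070
Bisect:
  x_lo=-3.4890 |R|=2.6933  x_hi=-0.1660 |R|=0.8470
  mid=-1.82751 |R|=0.28989 →hi
  mid=-2.65825 |R|=0.82476 →hi
  mid=-3.07363 |R|=1.52916 →lo
  mid=-2.86594 |R|=1.12855 →lo
  mid=-2.76210 |R|=0.96559 →hi
  mid=-2.81402 |R|=1.04418 →lo
  mid=-2.78806 |R|=1.00417 →lo
  ...
  [-2.78542,-2.78522] ⇒ x*=-2.7853
Interval (-2.7853, 0).

z* = -2.7853.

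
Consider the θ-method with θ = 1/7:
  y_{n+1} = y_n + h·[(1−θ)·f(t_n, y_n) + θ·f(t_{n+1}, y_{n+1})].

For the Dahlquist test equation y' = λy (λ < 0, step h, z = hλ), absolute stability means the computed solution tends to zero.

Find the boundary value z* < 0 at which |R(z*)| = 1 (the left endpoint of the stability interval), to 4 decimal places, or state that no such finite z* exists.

With y'=λy (z=hλ):
  y_{n+1} = y_n + z·[6/7·y_n + 1/7·y_{n+1}] ⇒ (1 − 1/7z)y_{n+1} = (1 + 6/7z)y_n
  Hence R(z) = (1 + 6/7z)/(1 − 1/7z).

Find x<0 with |R(x)|<1.
x=-1.36: |R|=0.1388
R=−1: 1+6/7x = −1+1/7x ⇒ -5/7x=2 ⇒ x=2/(-5/7)=-2.8000
Confirm numerically:
  x=-2.029: |R|=0.57304 <1
  x=-1.693: |R|=0.36328 <1
  x=-1.361: |R|=0.13946 <1
  x=-3.185: |R|=1.18900 >1
  x=-3.067: |R|=1.13261 >1
  x=-2.991: |R|=1.09559 >1
So |R|<1 on (-2.8000, 0).

left endpoint -2.8000.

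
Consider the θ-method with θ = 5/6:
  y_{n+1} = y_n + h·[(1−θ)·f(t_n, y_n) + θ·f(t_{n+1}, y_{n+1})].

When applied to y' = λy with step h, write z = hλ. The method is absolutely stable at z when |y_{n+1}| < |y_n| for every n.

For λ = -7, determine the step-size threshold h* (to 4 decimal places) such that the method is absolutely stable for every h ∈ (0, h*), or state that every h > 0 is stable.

(−∞, 0) — no finite endpoint. Any h>0 works for λ=-7.

Set f=λy, z=hλ:
  y_{n+1} = y_n + z·[1/6·y_n + 5/6·y_{n+1}] ⇒ (1 − 5/6z)y_{n+1} = (1 + 1/6z)y_n
  R(z) = (1 + 1/6z)/(1 − 5/6z).

Find x<0 with |R(x)|<1.
x=-0.56: |R|=0.6182
x=-2: |R|=0.2500
x=-10: |R|=0.0714
x=-100: |R|=0.1858
θ=5/6≥1/2 ⇒ |1+1/6x|<|1−5/6x| ∀x<0 ⇒ stable on all of ℝ⁻.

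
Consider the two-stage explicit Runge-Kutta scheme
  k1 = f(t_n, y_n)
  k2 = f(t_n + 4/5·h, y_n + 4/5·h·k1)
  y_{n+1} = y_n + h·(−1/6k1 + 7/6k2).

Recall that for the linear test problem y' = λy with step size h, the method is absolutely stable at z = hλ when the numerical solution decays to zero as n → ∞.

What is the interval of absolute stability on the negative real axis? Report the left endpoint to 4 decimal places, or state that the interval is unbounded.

On y'=λy, z=hλ:
  k1=λy_n ⇒ h·k1=z·y_n;  k2=λ(1+4/5z)y_n ⇒ h·k2=z(1+4/5z)y_n
  y_{n+1}/y_n = 1 − 1/6z + 7/6z(1+4/5z) = 1 + z + 14/15z²
  R(z) = 1 + z + 14/15z².

Need |R(x)|<1, x<0.
x=-0.78: |R|=0.7878
R=1: x+14/15x²=0 ⇒ x=−15/14=-1.0714; min R=1−1/(4·14/15)=0.7321>−1
Confirm numerically:
  x=-0.818: |R|=0.80652 <1
  x=-0.707: |R|=0.75953 <1
  x=-0.661: |R|=0.74679 <1
  x=-0.585: |R|=0.73441 <1
  x=-1.572: |R|=1.73444 >1
  x=-1.460: |R|=1.52949 >1
  x=-1.269: |R|=1.23400 >1
Interval (-1.0714, 0).

(-1.0714, 0).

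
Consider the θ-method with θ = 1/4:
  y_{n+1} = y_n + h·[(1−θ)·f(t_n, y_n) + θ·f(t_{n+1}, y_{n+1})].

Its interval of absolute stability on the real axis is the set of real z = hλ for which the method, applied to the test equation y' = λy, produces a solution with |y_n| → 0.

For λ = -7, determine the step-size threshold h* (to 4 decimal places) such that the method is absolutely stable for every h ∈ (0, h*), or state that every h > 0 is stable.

(-4.0000,0); λ=-7 ⇒ h* = (4)/7 = 0.5714.

Test eqn y'=λy, z=hλ:
  y_{n+1} = y_n + z·[3/4·y_n + 1/4·y_{n+1}] ⇒ (1 − 1/4z)y_{n+1} = (1 + 3/4z)y_n
  so R(z) = (1 + 3/4z)/(1 − 1/4z).

Solve |R(x)|<1 on ℝ⁻.
x=-1.25: |R|=0.0476
R=−1: 1+3/4x = −1+1/4x ⇒ -1/2x=2 ⇒ x=2/(-1/2)=-4.0000
Confirm numerically:
  x=-3.667: |R|=0.91313 <1
  x=-3.567: |R|=0.88556 <1
  x=-2.177: |R|=0.40975 <1
  x=-1.818: |R|=0.24991 <1
  x=-4.322: |R|=1.07739 >1
  x=-4.082: |R|=1.02029 >1
Interval (-4.0000, 0).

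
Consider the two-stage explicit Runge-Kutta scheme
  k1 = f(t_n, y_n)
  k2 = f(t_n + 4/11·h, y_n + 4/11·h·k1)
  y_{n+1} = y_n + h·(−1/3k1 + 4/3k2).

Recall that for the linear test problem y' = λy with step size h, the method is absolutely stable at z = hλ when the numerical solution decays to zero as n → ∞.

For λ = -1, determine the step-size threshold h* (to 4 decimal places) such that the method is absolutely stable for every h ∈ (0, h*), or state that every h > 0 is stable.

(-2.0625,0); λ=-1 ⇒ h* = (33/16)/1 = 2.0625.

On y'=λy, z=hλ:
  k1=λy_n ⇒ h·k1=z·y_n;  k2=λ(1+4/11z)y_n ⇒ h·k2=z(1+4/11z)y_n
  y_{n+1}/y_n = 1 − 1/3z + 4/3z(1+4/11z) = 1 + z + 16/33z²
  R(z) = 1 + z + 16/33z².

Need |R(x)|<1, x<0.
x=-0.61: |R|=0.5704
R=1: x+16/33x²=0 ⇒ x=−33/16=-2.0625; min R=1−1/(4·16/33)=0.4844>−1
Confirm numerically:
  x=-1.703: |R|=0.70316 <1
  x=-1.120: |R|=0.48819 <1
  x=-1.111: |R|=0.48746 <1
  x=-1.012: |R|=0.48455 <1
  x=-2.560: |R|=1.61750 >1
  x=-2.257: |R|=1.21284 >1
Interval (-2.0625, 0).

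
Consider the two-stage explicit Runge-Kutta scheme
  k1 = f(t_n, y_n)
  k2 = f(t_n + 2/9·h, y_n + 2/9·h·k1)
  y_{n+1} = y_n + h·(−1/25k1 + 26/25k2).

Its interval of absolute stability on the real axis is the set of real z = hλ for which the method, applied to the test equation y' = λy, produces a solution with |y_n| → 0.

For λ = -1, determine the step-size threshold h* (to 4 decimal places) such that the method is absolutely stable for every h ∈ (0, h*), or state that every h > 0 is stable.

(-4.3269,0); λ=-1 ⇒ h* = (225/52)/1 = 4.3269.

Test eqn y'=λy, z=hλ:
  k1=λy_n ⇒ h·k1=z·y_n;  k2=λ(1+2/9z)y_n ⇒ h·k2=z(1+2/9z)y_n
  y_{n+1}/y_n = 1 − 1/25z + 26/25z(1+2/9z) = 1 + z + 52/225z²
  so R(z) = 1 + z + 52/225z².

Find x<0 with |R(x)|<1.
x=-0.96: |R|=0.2530
R=1: x+52/225x²=0 ⇒ x=−225/52=-4.3269; min R=1−1/(4·52/225)=-0.0817>−1
Confirm numerically:
  x=-3.940: |R|=0.64768 <1
  x=-2.012: |R|=0.07643 <1
  x=-1.807: |R|=0.05236 <1
  x=-4.789: |R|=1.51142 >1
  x=-4.648: |R|=1.34490 >1
  x=-4.584: |R|=1.27235 >1
Interval (-4.3269, 0).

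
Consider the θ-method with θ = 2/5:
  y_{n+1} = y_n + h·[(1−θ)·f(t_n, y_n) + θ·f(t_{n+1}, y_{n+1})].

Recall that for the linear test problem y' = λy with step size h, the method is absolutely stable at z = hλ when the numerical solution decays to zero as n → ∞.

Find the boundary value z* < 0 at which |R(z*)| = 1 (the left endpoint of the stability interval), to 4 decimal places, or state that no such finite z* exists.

z* = -10.0000.

On y'=λy, z=hλ:
  y_{n+1} = y_n + z·[3/5·y_n + 2/5·y_{n+1}] ⇒ (1 − 2/5z)y_{n+1} = (1 + 3/5z)y_n
  R(z) = (1 + 3/5z)/(1 − 2/5z).

Need |R(x)|<1, x<0.
x=-1.31: |R|=0.1404
R=−1: 1+3/5x = −1+2/5x ⇒ -1/5x=2 ⇒ x=2/(-1/5)=-10.0000
Confirm numerically:
  x=-9.578: |R|=0.98253 <1
  x=-8.382: |R|=0.92566 <1
  x=-6.152: |R|=0.77762 <1
  x=-10.149: |R|=1.00589 >1
  x=-10.057: |R|=1.00227 >1
  x=-10.025: |R|=1.00100 >1
Interval (-10.0000, 0).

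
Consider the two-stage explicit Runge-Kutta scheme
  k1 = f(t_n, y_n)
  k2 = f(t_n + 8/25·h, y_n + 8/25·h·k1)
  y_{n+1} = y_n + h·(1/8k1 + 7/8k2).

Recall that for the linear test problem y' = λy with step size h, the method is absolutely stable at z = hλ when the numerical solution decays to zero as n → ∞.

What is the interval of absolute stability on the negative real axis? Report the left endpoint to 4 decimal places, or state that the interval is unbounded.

Set f=λy, z=hλ:
  k1=λy_n ⇒ h·k1=z·y_n;  k2=λ(1+8/25z)y_n ⇒ h·k2=z(1+8/25z)y_n
  y_{n+1}/y_n = 1 + 1/8z + 7/8z(1+8/25z) = 1 + z + 7/25z²
  R(z) = 1 + z + 7/25z².

Solve |R(x)|<1 on ℝ⁻.
x=-1.71: |R|=0.1087
R=1: x+7/25x²=0 ⇒ x=−25/7=-3.5714; min R=1−1/(4·7/25)=0.1071>−1
Confirm numerically:
  x=-3.030: |R|=0.54065 <1
  x=-2.416: |R|=0.21838 <1
  x=-2.075: |R|=0.13058 <1
  x=-3.845: |R|=1.29453 >1
  x=-3.782: |R|=1.22299 >1
  x=-3.629: |R|=1.05850 >1
So |R|<1 on (-3.5714, 0).

(-3.5714, 0).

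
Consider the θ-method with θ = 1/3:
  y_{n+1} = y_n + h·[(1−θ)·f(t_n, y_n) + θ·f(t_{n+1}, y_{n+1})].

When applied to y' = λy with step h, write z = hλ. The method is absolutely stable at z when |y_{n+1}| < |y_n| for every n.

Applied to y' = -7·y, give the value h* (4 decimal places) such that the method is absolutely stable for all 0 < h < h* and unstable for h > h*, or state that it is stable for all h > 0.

(-6.0000,0); λ=-7 ⇒ h* = (6)/7 = 0.8571.

On y'=λy, z=hλ:
  y_{n+1} = y_n + z·[2/3·y_n + 1/3·y_{n+1}] ⇒ (1 − 1/3z)y_{n+1} = (1 + 2/3z)y_n
  R(z) = (1 + 2/3z)/(1 − 1/3z).

Boundary: |R(x)|=1, x<0.
x=-0.92: |R|=0.2959
R=−1: 1+2/3x = −1+1/3x ⇒ -1/3x=2 ⇒ x=2/(-1/3)=-6.0000
Confirm numerically:
  x=-4.810: |R|=0.84763 <1
  x=-4.485: |R|=0.79760 <1
  x=-3.084: |R|=0.52071 <1
  x=-2.893: |R|=0.47276 <1
  x=-6.289: |R|=1.03111 >1
  x=-6.281: |R|=1.03028 >1
  x=-6.215: |R|=1.02333 >1
Stable set (-6.0000, 0).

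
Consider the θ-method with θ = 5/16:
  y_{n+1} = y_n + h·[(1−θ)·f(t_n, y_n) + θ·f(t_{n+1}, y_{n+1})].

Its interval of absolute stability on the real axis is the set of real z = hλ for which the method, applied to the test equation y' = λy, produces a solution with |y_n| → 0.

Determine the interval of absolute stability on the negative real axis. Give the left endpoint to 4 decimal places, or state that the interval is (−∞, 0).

z∈(-5.3333,0).

Set f=λy, z=hλ:
  y_{n+1} = y_n + z·[11/16·y_n + 5/16·y_{n+1}] ⇒ (1 − 5/16z)y_{n+1} = (1 + 11/16z)y_n
  Hence R(z) = (1 + 11/16z)/(1 − 5/16z).

Solve |R(x)|<1 on ℝ⁻.
x=-0.57: |R|=0.5162
R=−1: 1+11/16x = −1+5/16x ⇒ -3/8x=2 ⇒ x=2/(-3/8)=-5.3333
Confirm numerically:
  x=-4.199: |R|=0.81603 <1
  x=-3.990: |R|=0.77580 <1
  x=-3.683: |R|=0.71228 <1
  x=-3.206: |R|=0.60150 <1
  x=-5.654: |R|=1.04346 >1
  x=-5.472: |R|=1.01919 >1
  x=-5.459: |R|=1.01742 >1
So |R|<1 on (-5.3333, 0).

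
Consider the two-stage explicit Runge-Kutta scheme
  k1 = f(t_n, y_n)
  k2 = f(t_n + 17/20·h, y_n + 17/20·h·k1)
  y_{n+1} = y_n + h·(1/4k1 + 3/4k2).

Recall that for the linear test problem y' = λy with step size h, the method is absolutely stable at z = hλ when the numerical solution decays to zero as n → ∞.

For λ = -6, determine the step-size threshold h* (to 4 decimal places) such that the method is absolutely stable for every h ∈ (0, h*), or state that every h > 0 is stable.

On y'=λy, z=hλ:
  k1=λy_n ⇒ h·k1=z·y_n;  k2=λ(1+17/20z)y_n ⇒ h·k2=z(1+17/20z)y_n
  y_{n+1}/y_n = 1 + 1/4z + 3/4z(1+17/20z) = 1 + z + 51/80z²
  R(z) = 1 + z + 51/80z².

Need |R(x)|<1, x<0.
x=-1.62: |R|=1.0531
R=1: x+51/80x²=0 ⇒ x=−80/51=-1.5686; min R=1−1/(4·51/80)=0.6078>−1
Confirm numerically:
  x=-1.212: |R|=0.72445 <1
  x=-1.109: |R|=0.67505 <1
  x=-1.106: |R|=0.67381 <1
  x=-2.121: |R|=1.74688 >1
  x=-1.884: |R|=1.37878 >1
  x=-1.742: |R|=1.19253 >1
So |R|<1 on (-1.5686, 0).

(-1.5686,0); λ=-6 ⇒ h* = (80/51)/6 = 0.2614.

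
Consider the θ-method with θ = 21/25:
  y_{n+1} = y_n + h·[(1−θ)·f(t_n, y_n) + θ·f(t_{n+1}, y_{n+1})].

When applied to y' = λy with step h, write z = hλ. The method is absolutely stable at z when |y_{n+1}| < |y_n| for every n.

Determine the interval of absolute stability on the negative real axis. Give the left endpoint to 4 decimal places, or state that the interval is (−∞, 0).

On y'=λy, z=hλ:
  y_{n+1} = y_n + z·[4/25·y_n + 21/25·y_{n+1}] ⇒ (1 − 21/25z)y_{n+1} = (1 + 4/25z)y_n
  Hence R(z) = (1 + 4/25z)/(1 − 21/25z).

Need |R(x)|<1, x<0.
x=-1.63: |R|=0.3120
x=-2: |R|=0.2537
x=-10: |R|=0.0638
x=-100: |R|=0.1765
θ=21/25≥1/2 ⇒ |1+4/25x|<|1−21/25x| ∀x<0 ⇒ unbounded interval.

unbounded; (−∞, 0).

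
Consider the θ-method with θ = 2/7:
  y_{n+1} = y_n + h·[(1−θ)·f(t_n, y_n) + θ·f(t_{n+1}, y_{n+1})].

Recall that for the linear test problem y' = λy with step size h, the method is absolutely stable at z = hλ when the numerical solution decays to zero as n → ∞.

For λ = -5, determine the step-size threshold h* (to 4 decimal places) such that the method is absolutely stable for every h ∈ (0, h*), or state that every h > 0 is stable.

(-4.6667,0); λ=-5 ⇒ h* = (14/3)/5 = 0.9333.

Test eqn y'=λy, z=hλ:
  y_{n+1} = y_n + z·[5/7·y_n + 2/7·y_{n+1}] ⇒ (1 − 2/7z)y_{n+1} = (1 + 5/7z)y_n
  so R(z) = (1 + 5/7z)/(1 − 2/7z).

Need |R(x)|<1, x<0.
x=-1.45: |R|=0.0253
R=−1: 1+5/7x = −1+2/7x ⇒ -3/7x=2 ⇒ x=2/(-3/7)=-4.6667
Confirm numerically:
  x=-4.067: |R|=0.88113 <1
  x=-3.347: |R|=0.71090 <1
  x=-2.976: |R|=0.60840 <1
  x=-1.881: |R|=0.22347 <1
  x=-4.808: |R|=1.02552 >1
  x=-4.805: |R|=1.02498 >1
So |R|<1 on (-4.6667, 0).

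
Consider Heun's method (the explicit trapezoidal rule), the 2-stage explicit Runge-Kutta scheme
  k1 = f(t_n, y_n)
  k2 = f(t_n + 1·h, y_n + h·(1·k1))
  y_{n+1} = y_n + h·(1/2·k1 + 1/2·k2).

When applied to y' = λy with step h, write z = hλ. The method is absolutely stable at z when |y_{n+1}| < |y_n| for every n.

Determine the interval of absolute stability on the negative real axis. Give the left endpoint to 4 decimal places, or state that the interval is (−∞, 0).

Set f=λy, z=hλ:
  order 2, 2-stage ⇒ R(z)=1+z+z^2/2
  (e.g. R(-0.94)=0.50180, |R|=0.50180)

Find x<0 with |R(x)|<1.
x=-0.94: |R|=0.5018
|R(-2)|=1.0000 |R(-1.55)|=0.6513 |R(-0.72)|=0.5392
Bisect:
  x_lo=-2.5936 |R|=1.7697  x_hi=-0.3243 |R|=0.7283
  mid=-1.45893 |R|=0.60531 →hi
  mid=-2.02625 |R|=1.02659 →lo
  mid=-1.74259 |R|=0.77572 →hi
  mid=-1.88442 |R|=0.89110 →hi
  mid=-1.95533 |R|=0.95633 →hi
  mid=-1.99079 |R|=0.99083 →hi
  mid=-2.00852 |R|=1.00856 →lo
  mid=-1.99966 |R|=0.99966 →hi
  mid=-2.00409 |R|=1.00410 →lo
  mid=-2.00187 |R|=1.00187 →lo
  ...
  [-2.00007,-1.99993] ⇒ x*=-2.0000
Stable set (-2.0000, 0).

(-2.0000, 0).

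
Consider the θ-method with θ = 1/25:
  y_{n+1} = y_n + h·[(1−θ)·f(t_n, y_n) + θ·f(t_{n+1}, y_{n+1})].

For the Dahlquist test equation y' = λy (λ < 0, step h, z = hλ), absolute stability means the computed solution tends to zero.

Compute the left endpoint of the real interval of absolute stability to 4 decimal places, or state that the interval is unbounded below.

z* = -2.1739.

With y'=λy (z=hλ):
  y_{n+1} = y_n + z·[24/25·y_n + 1/25·y_{n+1}] ⇒ (1 − 1/25z)y_{n+1} = (1 + 24/25z)y_n
  R(z) = (1 + 24/25z)/(1 − 1/25z).

Boundary: |R(x)|=1, x<0.
x=-1.23: |R|=0.1723
R=−1: 1+24/25x = −1+1/25x ⇒ -23/25x=2 ⇒ x=2/(-23/25)=-2.1739
Confirm numerically:
  x=-1.693: |R|=0.58562 <1
  x=-1.402: |R|=0.32755 <1
  x=-1.247: |R|=0.18775 <1
  x=-2.485: |R|=1.26032 >1
  x=-2.401: |R|=1.19061 >1
Stable set (-2.1739, 0).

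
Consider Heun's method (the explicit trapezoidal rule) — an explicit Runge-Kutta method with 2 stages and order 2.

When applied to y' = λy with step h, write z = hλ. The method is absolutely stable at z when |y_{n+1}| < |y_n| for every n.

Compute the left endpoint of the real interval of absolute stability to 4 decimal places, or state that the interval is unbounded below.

left endpoint -2.0000.

With y'=λy (z=hλ):
  order 2, 2-stage ⇒ R(z)=1+z+z^2/2
  (e.g. R(-1.39)=0.57605, |R|=0.57605)

Need |R(x)|<1, x<0.
x=-1.39: |R|=0.5760
|R(-2.14)|=1.1498 |R(-0.89)|=0.5061 |R(-0.68)|=0.5512
Bisect:
  x_lo=-2.5883 |R|=1.7613  x_hi=-0.3484 |R|=0.7123
  mid=-1.46835 |R|=0.60968 →hi
  mid=-2.02830 |R|=1.02870 →lo
  mid=-1.74833 |R|=0.78000 →hi
  mid=-1.88831 |R|=0.89455 →hi
  mid=-1.95831 |R|=0.95918 →hi
  mid=-1.99330 |R|=0.99333 →hi
  mid=-2.01080 |R|=1.01086 →lo
  mid=-2.00205 |R|=1.00206 →lo
  mid=-1.99768 |R|=0.99768 →hi
  ...
  [-2.00000,-1.99987] ⇒ x*=-2.0000
Stable set (-2.0000, 0).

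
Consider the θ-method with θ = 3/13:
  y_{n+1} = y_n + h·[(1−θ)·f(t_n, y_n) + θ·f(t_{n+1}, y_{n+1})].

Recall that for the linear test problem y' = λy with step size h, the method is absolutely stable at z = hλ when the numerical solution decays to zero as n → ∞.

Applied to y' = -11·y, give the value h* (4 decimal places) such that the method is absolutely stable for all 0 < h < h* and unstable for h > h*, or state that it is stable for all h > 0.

(-3.7143,0); λ=-11 ⇒ h* = (26/7)/11 = 0.3377.

On y'=λy, z=hλ:
  y_{n+1} = y_n + z·[10/13·y_n + 3/13·y_{n+1}] ⇒ (1 − 3/13z)y_{n+1} = (1 + 10/13z)y_n
  Hence R(z) = (1 + 10/13z)/(1 − 3/13z).

Need |R(x)|<1, x<0.
x=-1.11: |R|=0.1164
R=−1: 1+10/13x = −1+3/13x ⇒ -7/13x=2 ⇒ x=2/(-7/13)=-3.7143
Confirm numerically:
  x=-3.307: |R|=0.87562 <1
  x=-1.837: |R|=0.29010 <1
  x=-1.546: |R|=0.13947 <1
  x=-1.532: |R|=0.13185 <1
  x=-4.005: |R|=1.08135 >1
  x=-3.862: |R|=1.04206 >1
  x=-3.800: |R|=1.02459 >1
Interval (-3.7143, 0).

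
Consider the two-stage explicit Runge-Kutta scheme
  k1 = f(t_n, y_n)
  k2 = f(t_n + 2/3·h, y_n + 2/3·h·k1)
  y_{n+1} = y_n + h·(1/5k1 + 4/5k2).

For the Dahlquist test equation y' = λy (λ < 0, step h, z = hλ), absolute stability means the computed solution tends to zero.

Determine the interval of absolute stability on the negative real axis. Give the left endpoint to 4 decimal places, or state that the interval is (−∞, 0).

With y'=λy (z=hλ):
  k1=λy_n ⇒ h·k1=z·y_n;  k2=λ(1+2/3z)y_n ⇒ h·k2=z(1+2/3z)y_n
  y_{n+1}/y_n = 1 + 1/5z + 4/5z(1+2/3z) = 1 + z + 8/15z²
  so R(z) = 1 + z + 8/15z².

Solve |R(x)|<1 on ℝ⁻.
x=-0.71: |R|=0.5589
R=1: x+8/15x²=0 ⇒ x=−15/8=-1.8750; min R=1−1/(4·8/15)=0.5312>−1
Confirm numerically:
  x=-1.504: |R|=0.70241 <1
  x=-1.014: |R|=0.53437 <1
  x=-0.844: |R|=0.53591 <1
  x=-2.460: |R|=1.76752 >1
  x=-2.272: |R|=1.48106 >1
  x=-2.250: |R|=1.45000 >1
Interval (-1.8750, 0).

(-1.8750, 0).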